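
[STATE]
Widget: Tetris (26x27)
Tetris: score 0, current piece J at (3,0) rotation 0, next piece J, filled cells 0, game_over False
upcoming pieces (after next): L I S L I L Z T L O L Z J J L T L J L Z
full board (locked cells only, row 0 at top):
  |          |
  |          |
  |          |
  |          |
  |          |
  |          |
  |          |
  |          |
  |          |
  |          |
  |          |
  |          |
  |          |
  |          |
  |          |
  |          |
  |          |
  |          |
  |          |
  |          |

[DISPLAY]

   █      │Next:          
   ███    │█              
          │███            
          │               
          │               
          │               
          │Score:         
          │0              
          │               
          │               
          │               
          │               
          │               
          │               
          │               
          │               
          │               
          │               
          │               
          │               
          │               
          │               
          │               
          │               
          │               
          │               
          │               


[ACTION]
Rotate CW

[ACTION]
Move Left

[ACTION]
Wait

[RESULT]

          │Next:          
  ██      │█              
  █       │███            
  █       │               
          │               
          │               
          │Score:         
          │0              
          │               
          │               
          │               
          │               
          │               
          │               
          │               
          │               
          │               
          │               
          │               
          │               
          │               
          │               
          │               
          │               
          │               
          │               
          │               


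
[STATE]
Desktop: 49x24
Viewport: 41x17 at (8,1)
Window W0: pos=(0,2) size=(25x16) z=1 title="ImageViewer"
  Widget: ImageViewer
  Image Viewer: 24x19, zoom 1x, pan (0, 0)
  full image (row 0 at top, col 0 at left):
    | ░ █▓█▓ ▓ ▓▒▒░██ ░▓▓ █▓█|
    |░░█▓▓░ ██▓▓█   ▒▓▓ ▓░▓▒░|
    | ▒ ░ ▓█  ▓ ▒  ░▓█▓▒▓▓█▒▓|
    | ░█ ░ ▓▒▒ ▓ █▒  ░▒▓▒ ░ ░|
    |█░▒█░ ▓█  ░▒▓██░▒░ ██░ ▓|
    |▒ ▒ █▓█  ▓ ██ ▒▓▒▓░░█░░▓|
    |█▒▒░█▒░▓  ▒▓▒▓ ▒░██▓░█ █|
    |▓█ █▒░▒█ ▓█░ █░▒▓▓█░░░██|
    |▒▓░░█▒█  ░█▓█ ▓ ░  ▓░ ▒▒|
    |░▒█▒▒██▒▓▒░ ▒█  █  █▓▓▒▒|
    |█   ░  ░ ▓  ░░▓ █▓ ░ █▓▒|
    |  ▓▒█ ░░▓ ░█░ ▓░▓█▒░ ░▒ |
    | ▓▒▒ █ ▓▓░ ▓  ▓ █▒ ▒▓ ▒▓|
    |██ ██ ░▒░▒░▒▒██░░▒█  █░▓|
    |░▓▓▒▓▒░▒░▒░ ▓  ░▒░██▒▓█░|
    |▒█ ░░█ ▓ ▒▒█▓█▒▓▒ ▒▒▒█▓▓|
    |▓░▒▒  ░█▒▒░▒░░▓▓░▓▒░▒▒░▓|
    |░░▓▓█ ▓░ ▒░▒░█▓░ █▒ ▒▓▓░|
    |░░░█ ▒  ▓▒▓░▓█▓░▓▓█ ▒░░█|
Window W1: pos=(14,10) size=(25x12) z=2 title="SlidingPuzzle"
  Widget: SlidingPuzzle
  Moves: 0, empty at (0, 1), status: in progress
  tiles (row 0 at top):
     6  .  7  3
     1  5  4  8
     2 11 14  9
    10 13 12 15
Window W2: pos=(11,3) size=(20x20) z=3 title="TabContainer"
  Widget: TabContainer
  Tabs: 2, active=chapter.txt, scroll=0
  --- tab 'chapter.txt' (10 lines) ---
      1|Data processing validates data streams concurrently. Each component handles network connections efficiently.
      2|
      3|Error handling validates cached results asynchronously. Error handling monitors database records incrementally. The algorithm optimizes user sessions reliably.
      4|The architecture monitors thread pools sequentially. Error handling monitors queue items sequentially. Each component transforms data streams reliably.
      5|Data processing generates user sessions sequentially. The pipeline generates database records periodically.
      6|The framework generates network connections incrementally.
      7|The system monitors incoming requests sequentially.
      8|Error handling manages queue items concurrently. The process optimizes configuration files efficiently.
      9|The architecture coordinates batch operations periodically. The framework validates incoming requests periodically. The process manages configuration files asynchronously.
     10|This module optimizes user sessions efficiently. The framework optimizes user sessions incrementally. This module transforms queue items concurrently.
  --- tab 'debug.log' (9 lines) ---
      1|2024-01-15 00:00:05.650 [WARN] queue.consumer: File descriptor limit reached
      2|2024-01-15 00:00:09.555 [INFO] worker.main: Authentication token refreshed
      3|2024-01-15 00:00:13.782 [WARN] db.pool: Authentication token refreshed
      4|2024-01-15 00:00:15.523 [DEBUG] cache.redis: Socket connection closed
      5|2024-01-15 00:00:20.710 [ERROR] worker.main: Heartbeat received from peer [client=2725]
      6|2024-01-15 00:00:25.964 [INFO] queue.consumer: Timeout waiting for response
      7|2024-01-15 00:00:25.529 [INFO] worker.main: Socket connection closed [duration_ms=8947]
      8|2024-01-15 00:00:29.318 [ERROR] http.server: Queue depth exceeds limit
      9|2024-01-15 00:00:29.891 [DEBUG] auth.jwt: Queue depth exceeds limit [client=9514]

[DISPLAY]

                                         
━━━━━━━━━━━━━━━━┓                        
iew┏━━━━━━━━━━━━━━━━━━┓                  
───┃ TabContainer     ┃                  
 ▓ ┠──────────────────┨                  
██▓┃[chapter.txt]│ deb┃                  
  ▓┃──────────────────┃                  
▒▒ ┃Data processing va┃                  
█  ┃                  ┃                  
  ▓┃Error handling val┃━━━━━━━┓          
▓  ┃The architecture m┃       ┃          
█ ▓┃Data processing ge┃───────┨          
  ░┃The framework gene┃────┐  ┃          
▒▓▒┃The system monitor┃  3 │  ┃          
░ ▓┃Error handling man┃────┤  ┃          
░▓ ┃The architecture c┃  8 │  ┃          
━━━┃This module optimi┃────┤  ┃          


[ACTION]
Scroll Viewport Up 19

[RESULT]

                                         
                                         
━━━━━━━━━━━━━━━━┓                        
iew┏━━━━━━━━━━━━━━━━━━┓                  
───┃ TabContainer     ┃                  
 ▓ ┠──────────────────┨                  
██▓┃[chapter.txt]│ deb┃                  
  ▓┃──────────────────┃                  
▒▒ ┃Data processing va┃                  
█  ┃                  ┃                  
  ▓┃Error handling val┃━━━━━━━┓          
▓  ┃The architecture m┃       ┃          
█ ▓┃Data processing ge┃───────┨          
  ░┃The framework gene┃────┐  ┃          
▒▓▒┃The system monitor┃  3 │  ┃          
░ ▓┃Error handling man┃────┤  ┃          
░▓ ┃The architecture c┃  8 │  ┃          


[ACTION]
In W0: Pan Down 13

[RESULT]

                                         
                                         
━━━━━━━━━━━━━━━━┓                        
iew┏━━━━━━━━━━━━━━━━━━┓                  
───┃ TabContainer     ┃                  
▒░▒┠──────────────────┨                  
▒░▒┃[chapter.txt]│ deb┃                  
▓ ▒┃──────────────────┃                  
█▒▒┃Data processing va┃                  
░ ▒┃                  ┃                  
 ▓▒┃Error handling val┃━━━━━━━┓          
   ┃The architecture m┃       ┃          
   ┃Data processing ge┃───────┨          
   ┃The framework gene┃────┐  ┃          
   ┃The system monitor┃  3 │  ┃          
   ┃Error handling man┃────┤  ┃          
   ┃The architecture c┃  8 │  ┃          


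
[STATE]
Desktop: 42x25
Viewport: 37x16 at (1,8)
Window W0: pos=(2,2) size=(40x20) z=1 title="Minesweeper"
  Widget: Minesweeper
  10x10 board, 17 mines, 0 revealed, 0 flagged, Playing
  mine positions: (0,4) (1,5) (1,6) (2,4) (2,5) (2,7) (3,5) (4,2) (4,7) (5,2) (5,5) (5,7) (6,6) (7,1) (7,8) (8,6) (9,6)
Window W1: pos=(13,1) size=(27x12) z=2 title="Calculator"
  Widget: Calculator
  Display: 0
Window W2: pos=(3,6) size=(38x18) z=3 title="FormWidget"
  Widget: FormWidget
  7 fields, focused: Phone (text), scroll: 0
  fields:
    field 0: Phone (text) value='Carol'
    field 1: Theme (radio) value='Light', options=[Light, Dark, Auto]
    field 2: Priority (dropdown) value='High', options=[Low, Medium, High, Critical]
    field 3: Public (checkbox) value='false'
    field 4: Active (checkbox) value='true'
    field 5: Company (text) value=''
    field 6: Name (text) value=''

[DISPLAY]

 ┃┠──────────────────────────────────
 ┃┃> Phone:      [Carol              
 ┃┃  Theme:      (●) Light  ( ) Dark 
 ┃┃  Priority:   [High               
 ┃┃  Public:     [ ]                 
 ┃┃  Active:     [x]                 
 ┃┃  Company:    [                   
 ┃┃  Name:       [                   
 ┃┃                                  
 ┃┃                                  
 ┃┃                                  
 ┃┃                                  
 ┃┃                                  
 ┗┃                                  
  ┃                                  
  ┗━━━━━━━━━━━━━━━━━━━━━━━━━━━━━━━━━━


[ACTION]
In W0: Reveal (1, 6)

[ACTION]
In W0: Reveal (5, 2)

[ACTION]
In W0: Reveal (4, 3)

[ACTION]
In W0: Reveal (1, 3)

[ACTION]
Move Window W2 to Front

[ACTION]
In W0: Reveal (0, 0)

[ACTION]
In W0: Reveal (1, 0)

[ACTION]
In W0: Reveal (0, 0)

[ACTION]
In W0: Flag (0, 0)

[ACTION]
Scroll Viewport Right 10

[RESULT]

───────────────────────────────────┨┃
 Phone:      [Carol               ]┃┃
 Theme:      (●) Light  ( ) Dark  (┃┃
 Priority:   [High               ▼]┃┃
 Public:     [ ]                   ┃┃
 Active:     [x]                   ┃┃
 Company:    [                    ]┃┃
 Name:       [                    ]┃┃
                                   ┃┃
                                   ┃┃
                                   ┃┃
                                   ┃┃
                                   ┃┃
                                   ┃┛
                                   ┃ 
━━━━━━━━━━━━━━━━━━━━━━━━━━━━━━━━━━━┛ 


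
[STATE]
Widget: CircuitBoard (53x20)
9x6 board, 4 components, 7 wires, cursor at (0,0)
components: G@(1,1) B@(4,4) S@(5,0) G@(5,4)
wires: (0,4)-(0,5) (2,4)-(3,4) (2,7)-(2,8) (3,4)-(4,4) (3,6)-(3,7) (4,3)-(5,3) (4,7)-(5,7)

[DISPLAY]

   0 1 2 3 4 5 6 7 8                                 
0  [.]              · ─ ·                            
                                                     
1       G                                            
                                                     
2                   ·           · ─ ·                
                    │                                
3                   ·       · ─ ·                    
                    │                                
4               ·   B           ·                    
                │               │                    
5   S           ·   G           ·                    
Cursor: (0,0)                                        
                                                     
                                                     
                                                     
                                                     
                                                     
                                                     
                                                     


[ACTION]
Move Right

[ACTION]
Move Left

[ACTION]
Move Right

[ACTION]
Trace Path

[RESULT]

   0 1 2 3 4 5 6 7 8                                 
0      [.]          · ─ ·                            
                                                     
1       G                                            
                                                     
2                   ·           · ─ ·                
                    │                                
3                   ·       · ─ ·                    
                    │                                
4               ·   B           ·                    
                │               │                    
5   S           ·   G           ·                    
Cursor: (0,1)  Trace: No connections                 
                                                     
                                                     
                                                     
                                                     
                                                     
                                                     
                                                     


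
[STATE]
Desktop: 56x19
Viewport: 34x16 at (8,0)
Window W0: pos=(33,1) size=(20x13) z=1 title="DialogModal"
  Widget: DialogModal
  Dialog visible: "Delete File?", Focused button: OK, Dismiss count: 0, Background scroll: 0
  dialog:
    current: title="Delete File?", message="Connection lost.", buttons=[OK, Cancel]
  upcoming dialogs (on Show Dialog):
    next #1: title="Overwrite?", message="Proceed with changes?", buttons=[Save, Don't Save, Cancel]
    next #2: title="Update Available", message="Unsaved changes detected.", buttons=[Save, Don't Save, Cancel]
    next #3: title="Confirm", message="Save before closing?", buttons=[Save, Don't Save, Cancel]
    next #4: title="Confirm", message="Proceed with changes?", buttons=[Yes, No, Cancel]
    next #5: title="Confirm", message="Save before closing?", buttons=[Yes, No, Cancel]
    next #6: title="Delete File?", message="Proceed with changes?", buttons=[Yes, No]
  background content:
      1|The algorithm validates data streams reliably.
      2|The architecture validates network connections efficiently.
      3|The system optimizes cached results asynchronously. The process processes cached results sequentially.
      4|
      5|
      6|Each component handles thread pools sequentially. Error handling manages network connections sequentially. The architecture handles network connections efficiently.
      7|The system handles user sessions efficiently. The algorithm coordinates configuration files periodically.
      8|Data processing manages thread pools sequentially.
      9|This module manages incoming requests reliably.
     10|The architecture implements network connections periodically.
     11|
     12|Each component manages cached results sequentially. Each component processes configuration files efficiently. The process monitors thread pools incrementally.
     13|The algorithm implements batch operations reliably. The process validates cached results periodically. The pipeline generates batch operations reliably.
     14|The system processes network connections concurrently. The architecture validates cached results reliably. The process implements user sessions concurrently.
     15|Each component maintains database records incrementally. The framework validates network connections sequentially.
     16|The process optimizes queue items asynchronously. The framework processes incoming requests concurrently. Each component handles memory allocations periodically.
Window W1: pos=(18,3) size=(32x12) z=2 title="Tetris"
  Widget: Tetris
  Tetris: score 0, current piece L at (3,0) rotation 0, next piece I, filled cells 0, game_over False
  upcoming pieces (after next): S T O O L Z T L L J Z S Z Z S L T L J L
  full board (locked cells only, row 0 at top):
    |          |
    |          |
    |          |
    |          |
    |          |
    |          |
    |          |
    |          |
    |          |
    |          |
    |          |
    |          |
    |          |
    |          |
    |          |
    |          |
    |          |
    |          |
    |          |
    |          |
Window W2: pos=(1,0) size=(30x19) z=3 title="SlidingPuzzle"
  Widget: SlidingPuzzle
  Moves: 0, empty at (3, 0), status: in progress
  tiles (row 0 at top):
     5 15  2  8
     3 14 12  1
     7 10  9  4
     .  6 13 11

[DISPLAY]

━━━━━━━━━━━━━━━━━━━━━━┓           
ngPuzzle              ┃  ┏━━━━━━━━
──────────────────────┨  ┃ DialogM
────┬────┬────┐       ┃━━━━━━━━━━━
 15 │  2 │  8 │       ┃           
────┼────┼────┤       ┃───────────
 14 │ 12 │  1 │       ┃ext:       
────┼────┼────┤       ┃███        
 10 │  9 │  4 │       ┃           
────┼────┼────┤       ┃           
  6 │ 13 │ 11 │       ┃           
────┴────┴────┘       ┃           
 0                    ┃core:      
                      ┃           
                      ┃━━━━━━━━━━━
                      ┃           


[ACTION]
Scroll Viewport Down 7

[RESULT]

────┬────┬────┐       ┃━━━━━━━━━━━
 15 │  2 │  8 │       ┃           
────┼────┼────┤       ┃───────────
 14 │ 12 │  1 │       ┃ext:       
────┼────┼────┤       ┃███        
 10 │  9 │  4 │       ┃           
────┼────┼────┤       ┃           
  6 │ 13 │ 11 │       ┃           
────┴────┴────┘       ┃           
 0                    ┃core:      
                      ┃           
                      ┃━━━━━━━━━━━
                      ┃           
                      ┃           
                      ┃           
━━━━━━━━━━━━━━━━━━━━━━┛           


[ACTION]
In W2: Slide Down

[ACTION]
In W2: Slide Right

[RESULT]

────┬────┬────┐       ┃━━━━━━━━━━━
 15 │  2 │  8 │       ┃           
────┼────┼────┤       ┃───────────
 14 │ 12 │  1 │       ┃ext:       
────┼────┼────┤       ┃███        
 10 │  9 │  4 │       ┃           
────┼────┼────┤       ┃           
  6 │ 13 │ 11 │       ┃           
────┴────┴────┘       ┃           
 1                    ┃core:      
                      ┃           
                      ┃━━━━━━━━━━━
                      ┃           
                      ┃           
                      ┃           
━━━━━━━━━━━━━━━━━━━━━━┛           


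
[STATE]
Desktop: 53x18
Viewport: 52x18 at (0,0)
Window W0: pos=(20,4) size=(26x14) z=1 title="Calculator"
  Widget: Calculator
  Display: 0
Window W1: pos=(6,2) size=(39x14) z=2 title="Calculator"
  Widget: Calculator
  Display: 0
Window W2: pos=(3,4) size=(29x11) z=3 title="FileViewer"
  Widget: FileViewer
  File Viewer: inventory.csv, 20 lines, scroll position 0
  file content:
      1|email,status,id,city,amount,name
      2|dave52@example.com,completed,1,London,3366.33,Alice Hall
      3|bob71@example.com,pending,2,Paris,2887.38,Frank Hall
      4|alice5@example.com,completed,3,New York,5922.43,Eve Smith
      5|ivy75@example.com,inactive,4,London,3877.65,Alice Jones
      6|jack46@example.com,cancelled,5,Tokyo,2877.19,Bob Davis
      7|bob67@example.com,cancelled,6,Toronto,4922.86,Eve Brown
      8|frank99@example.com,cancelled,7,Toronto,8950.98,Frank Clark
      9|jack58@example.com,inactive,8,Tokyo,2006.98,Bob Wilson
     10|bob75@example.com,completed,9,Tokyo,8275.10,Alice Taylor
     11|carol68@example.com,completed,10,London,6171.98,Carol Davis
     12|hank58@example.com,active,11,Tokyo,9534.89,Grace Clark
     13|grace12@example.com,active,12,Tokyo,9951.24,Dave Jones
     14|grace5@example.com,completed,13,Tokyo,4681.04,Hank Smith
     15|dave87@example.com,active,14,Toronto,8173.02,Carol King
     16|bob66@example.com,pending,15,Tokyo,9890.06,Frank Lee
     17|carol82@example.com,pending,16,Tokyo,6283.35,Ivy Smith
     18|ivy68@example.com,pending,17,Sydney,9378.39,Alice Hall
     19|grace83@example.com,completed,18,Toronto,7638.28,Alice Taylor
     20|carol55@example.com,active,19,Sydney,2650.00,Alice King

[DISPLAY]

                                                    
                                                    
      ┏━━━━━━━━━━━━━━━━━━━━━━━━━━━━━━━━━━━━━┓       
      ┃ Calculator                          ┃       
   ┏━━━━━━━━━━━━━━━━━━━━━━━━━━━┓────────────┨┓      
   ┃ FileViewer                ┃           0┃┃      
   ┠───────────────────────────┨            ┃┨      
   ┃email,status,id,city,amoun▲┃            ┃┃      
   ┃dave52@example.com,complet█┃            ┃┃      
   ┃bob71@example.com,pending,░┃            ┃┃      
   ┃alice5@example.com,complet░┃            ┃┃      
   ┃ivy75@example.com,inactive░┃            ┃┃      
   ┃jack46@example.com,cancell░┃            ┃┃      
   ┃bob67@example.com,cancelle▼┃            ┃┃      
   ┗━━━━━━━━━━━━━━━━━━━━━━━━━━━┛            ┃┃      
      ┗━━━━━━━━━━━━━━━━━━━━━━━━━━━━━━━━━━━━━┛┃      
                    ┃└───┴───┴───┴───┘       ┃      
                    ┗━━━━━━━━━━━━━━━━━━━━━━━━┛      


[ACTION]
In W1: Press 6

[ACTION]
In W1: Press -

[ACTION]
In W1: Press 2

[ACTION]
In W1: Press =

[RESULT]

                                                    
                                                    
      ┏━━━━━━━━━━━━━━━━━━━━━━━━━━━━━━━━━━━━━┓       
      ┃ Calculator                          ┃       
   ┏━━━━━━━━━━━━━━━━━━━━━━━━━━━┓────────────┨┓      
   ┃ FileViewer                ┃           4┃┃      
   ┠───────────────────────────┨            ┃┨      
   ┃email,status,id,city,amoun▲┃            ┃┃      
   ┃dave52@example.com,complet█┃            ┃┃      
   ┃bob71@example.com,pending,░┃            ┃┃      
   ┃alice5@example.com,complet░┃            ┃┃      
   ┃ivy75@example.com,inactive░┃            ┃┃      
   ┃jack46@example.com,cancell░┃            ┃┃      
   ┃bob67@example.com,cancelle▼┃            ┃┃      
   ┗━━━━━━━━━━━━━━━━━━━━━━━━━━━┛            ┃┃      
      ┗━━━━━━━━━━━━━━━━━━━━━━━━━━━━━━━━━━━━━┛┃      
                    ┃└───┴───┴───┴───┘       ┃      
                    ┗━━━━━━━━━━━━━━━━━━━━━━━━┛      


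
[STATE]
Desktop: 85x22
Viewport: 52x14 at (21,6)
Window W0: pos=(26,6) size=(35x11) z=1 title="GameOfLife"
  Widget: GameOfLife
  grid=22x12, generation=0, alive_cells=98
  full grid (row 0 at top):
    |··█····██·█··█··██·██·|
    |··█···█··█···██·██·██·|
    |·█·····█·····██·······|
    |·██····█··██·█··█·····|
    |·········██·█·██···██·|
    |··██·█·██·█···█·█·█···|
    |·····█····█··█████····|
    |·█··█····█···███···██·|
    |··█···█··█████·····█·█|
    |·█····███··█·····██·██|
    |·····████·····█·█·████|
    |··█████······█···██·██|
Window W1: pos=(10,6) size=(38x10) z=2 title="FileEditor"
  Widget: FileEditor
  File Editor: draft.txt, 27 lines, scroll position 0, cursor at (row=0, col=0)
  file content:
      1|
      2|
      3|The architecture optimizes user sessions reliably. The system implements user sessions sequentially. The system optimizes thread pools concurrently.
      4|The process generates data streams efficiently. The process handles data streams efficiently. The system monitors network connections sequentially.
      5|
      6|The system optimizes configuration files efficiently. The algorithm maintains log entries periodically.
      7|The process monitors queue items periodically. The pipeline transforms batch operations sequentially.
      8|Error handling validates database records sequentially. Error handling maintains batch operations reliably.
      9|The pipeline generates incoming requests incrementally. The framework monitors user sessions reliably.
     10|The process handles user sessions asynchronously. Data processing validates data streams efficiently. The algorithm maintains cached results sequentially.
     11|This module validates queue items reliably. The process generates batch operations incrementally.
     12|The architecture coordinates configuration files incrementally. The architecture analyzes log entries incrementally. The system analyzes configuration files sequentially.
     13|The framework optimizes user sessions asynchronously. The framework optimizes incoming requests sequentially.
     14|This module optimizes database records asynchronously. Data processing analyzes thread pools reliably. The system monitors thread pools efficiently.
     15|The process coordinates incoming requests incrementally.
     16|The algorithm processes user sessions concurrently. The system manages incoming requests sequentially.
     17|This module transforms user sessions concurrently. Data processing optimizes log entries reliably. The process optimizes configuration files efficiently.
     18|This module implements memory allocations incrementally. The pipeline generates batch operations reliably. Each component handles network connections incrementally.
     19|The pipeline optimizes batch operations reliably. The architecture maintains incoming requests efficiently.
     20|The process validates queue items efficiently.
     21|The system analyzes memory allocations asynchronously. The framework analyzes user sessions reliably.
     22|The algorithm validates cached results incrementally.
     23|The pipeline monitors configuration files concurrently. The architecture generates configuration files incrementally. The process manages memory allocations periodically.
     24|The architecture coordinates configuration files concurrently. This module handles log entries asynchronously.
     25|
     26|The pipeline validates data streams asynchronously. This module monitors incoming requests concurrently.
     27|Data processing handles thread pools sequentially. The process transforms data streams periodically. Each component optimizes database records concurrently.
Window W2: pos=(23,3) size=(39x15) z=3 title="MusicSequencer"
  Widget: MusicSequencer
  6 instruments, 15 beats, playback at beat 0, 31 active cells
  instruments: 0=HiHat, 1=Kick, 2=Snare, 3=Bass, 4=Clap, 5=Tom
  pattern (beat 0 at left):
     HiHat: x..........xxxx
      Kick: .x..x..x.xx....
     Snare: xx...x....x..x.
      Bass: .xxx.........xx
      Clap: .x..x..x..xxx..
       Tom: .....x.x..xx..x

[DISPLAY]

━━┃      ▼12345678901234                ┃           
r ┃ HiHat█··········████                ┃           
──┃  Kick·█··█··█·██····                ┃           
  ┃ Snare██···█····█··█·                ┃           
  ┃  Bass·███·········██                ┃           
ec┃  Clap·█··█··█··███··                ┃           
s ┃   Tom·····█·█··██··█                ┃           
  ┃                                     ┃           
 o┃                                     ┃           
━━┃                                     ┃           
  ┃                                     ┃           
  ┗━━━━━━━━━━━━━━━━━━━━━━━━━━━━━━━━━━━━━┛           
                                                    
                                                    


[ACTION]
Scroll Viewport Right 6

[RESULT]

   ▼12345678901234                ┃                 
Hat█··········████                ┃                 
ick·█··█··█·██····                ┃                 
are██···█····█··█·                ┃                 
ass·███·········██                ┃                 
lap·█··█··█··███··                ┃                 
Tom·····█·█··██··█                ┃                 
                                  ┃                 
                                  ┃                 
                                  ┃                 
                                  ┃                 
━━━━━━━━━━━━━━━━━━━━━━━━━━━━━━━━━━┛                 
                                                    
                                                    


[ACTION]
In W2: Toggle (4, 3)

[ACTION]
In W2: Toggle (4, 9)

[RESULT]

   ▼12345678901234                ┃                 
Hat█··········████                ┃                 
ick·█··█··█·██····                ┃                 
are██···█····█··█·                ┃                 
ass·███·········██                ┃                 
lap·█·██··█·████··                ┃                 
Tom·····█·█··██··█                ┃                 
                                  ┃                 
                                  ┃                 
                                  ┃                 
                                  ┃                 
━━━━━━━━━━━━━━━━━━━━━━━━━━━━━━━━━━┛                 
                                                    
                                                    


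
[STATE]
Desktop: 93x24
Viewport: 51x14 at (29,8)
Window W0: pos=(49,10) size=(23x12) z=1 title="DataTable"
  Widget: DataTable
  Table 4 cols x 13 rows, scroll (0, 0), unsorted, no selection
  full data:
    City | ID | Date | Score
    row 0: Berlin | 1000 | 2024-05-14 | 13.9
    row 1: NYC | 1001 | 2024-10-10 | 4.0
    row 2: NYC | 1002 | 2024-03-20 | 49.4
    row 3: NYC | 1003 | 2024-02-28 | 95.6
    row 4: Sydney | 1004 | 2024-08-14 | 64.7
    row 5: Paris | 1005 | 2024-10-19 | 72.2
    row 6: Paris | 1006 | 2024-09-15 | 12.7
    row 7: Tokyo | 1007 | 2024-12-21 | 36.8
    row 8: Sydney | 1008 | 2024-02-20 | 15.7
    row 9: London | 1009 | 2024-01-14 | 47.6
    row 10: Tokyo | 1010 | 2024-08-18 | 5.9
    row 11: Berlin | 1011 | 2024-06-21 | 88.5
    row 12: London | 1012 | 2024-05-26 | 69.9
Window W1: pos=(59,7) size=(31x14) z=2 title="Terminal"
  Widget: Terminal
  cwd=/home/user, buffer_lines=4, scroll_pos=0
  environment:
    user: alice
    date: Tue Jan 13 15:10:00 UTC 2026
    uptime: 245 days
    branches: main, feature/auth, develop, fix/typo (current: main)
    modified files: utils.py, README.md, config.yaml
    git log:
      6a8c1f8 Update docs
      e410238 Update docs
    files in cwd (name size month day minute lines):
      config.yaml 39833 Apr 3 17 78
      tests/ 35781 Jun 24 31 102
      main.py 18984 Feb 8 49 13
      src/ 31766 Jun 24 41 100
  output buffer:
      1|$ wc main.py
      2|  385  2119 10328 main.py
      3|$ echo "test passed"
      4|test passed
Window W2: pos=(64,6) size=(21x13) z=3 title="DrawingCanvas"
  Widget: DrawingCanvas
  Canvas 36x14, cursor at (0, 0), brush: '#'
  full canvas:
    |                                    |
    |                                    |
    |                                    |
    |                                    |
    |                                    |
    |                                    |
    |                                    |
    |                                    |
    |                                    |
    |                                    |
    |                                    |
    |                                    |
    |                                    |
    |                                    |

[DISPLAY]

                              ┃ Ter┠───────────────
                              ┠────┃+              
                    ┏━━━━━━━━━┃$ wc┃               
                    ┃ DataTabl┃  38┃               
                    ┠─────────┃$ ec┃               
                    ┃City  │ID┃test┃               
                    ┃──────┼──┃$ █ ┃               
                    ┃Berlin│10┃    ┃               
                    ┃NYC   │10┃    ┃               
                    ┃NYC   │10┃    ┃               
                    ┃NYC   │10┃    ┗━━━━━━━━━━━━━━━
                    ┃Sydney│10┃                    
                    ┃Paris │10┗━━━━━━━━━━━━━━━━━━━━
                    ┗━━━━━━━━━━━━━━━━━━━━━┛        


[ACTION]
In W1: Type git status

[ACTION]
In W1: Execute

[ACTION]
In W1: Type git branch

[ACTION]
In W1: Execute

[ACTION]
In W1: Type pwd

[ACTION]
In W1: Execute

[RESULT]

                              ┃ Ter┠───────────────
                              ┠────┃+              
                    ┏━━━━━━━━━┃    ┃               
                    ┃ DataTabl┃    ┃               
                    ┠─────────┃$ gi┃               
                    ┃City  │ID┃* ma┃               
                    ┃──────┼──┃  fe┃               
                    ┃Berlin│10┃  de┃               
                    ┃NYC   │10┃  fi┃               
                    ┃NYC   │10┃$ pw┃               
                    ┃NYC   │10┃/hom┗━━━━━━━━━━━━━━━
                    ┃Sydney│10┃$ █                 
                    ┃Paris │10┗━━━━━━━━━━━━━━━━━━━━
                    ┗━━━━━━━━━━━━━━━━━━━━━┛        


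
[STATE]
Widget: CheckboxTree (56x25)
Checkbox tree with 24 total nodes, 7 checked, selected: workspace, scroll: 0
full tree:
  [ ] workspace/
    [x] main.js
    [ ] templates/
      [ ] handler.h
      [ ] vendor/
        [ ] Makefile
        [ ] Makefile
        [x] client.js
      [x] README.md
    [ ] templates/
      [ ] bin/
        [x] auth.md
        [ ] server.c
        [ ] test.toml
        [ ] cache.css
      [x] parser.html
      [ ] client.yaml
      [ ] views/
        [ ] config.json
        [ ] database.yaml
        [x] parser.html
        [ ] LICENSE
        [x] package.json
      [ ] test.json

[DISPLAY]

>[-] workspace/                                         
   [x] main.js                                          
   [-] templates/                                       
     [ ] handler.h                                      
     [-] vendor/                                        
       [ ] Makefile                                     
       [ ] Makefile                                     
       [x] client.js                                    
     [x] README.md                                      
   [-] templates/                                       
     [-] bin/                                           
       [x] auth.md                                      
       [ ] server.c                                     
       [ ] test.toml                                    
       [ ] cache.css                                    
     [x] parser.html                                    
     [ ] client.yaml                                    
     [-] views/                                         
       [ ] config.json                                  
       [ ] database.yaml                                
       [x] parser.html                                  
       [ ] LICENSE                                      
       [x] package.json                                 
     [ ] test.json                                      
                                                        


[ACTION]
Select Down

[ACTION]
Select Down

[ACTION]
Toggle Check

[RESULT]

 [-] workspace/                                         
   [x] main.js                                          
>  [x] templates/                                       
     [x] handler.h                                      
     [x] vendor/                                        
       [x] Makefile                                     
       [x] Makefile                                     
       [x] client.js                                    
     [x] README.md                                      
   [-] templates/                                       
     [-] bin/                                           
       [x] auth.md                                      
       [ ] server.c                                     
       [ ] test.toml                                    
       [ ] cache.css                                    
     [x] parser.html                                    
     [ ] client.yaml                                    
     [-] views/                                         
       [ ] config.json                                  
       [ ] database.yaml                                
       [x] parser.html                                  
       [ ] LICENSE                                      
       [x] package.json                                 
     [ ] test.json                                      
                                                        


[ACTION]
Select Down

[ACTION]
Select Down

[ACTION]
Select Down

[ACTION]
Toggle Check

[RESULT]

 [-] workspace/                                         
   [x] main.js                                          
   [-] templates/                                       
     [x] handler.h                                      
     [-] vendor/                                        
>      [ ] Makefile                                     
       [x] Makefile                                     
       [x] client.js                                    
     [x] README.md                                      
   [-] templates/                                       
     [-] bin/                                           
       [x] auth.md                                      
       [ ] server.c                                     
       [ ] test.toml                                    
       [ ] cache.css                                    
     [x] parser.html                                    
     [ ] client.yaml                                    
     [-] views/                                         
       [ ] config.json                                  
       [ ] database.yaml                                
       [x] parser.html                                  
       [ ] LICENSE                                      
       [x] package.json                                 
     [ ] test.json                                      
                                                        
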